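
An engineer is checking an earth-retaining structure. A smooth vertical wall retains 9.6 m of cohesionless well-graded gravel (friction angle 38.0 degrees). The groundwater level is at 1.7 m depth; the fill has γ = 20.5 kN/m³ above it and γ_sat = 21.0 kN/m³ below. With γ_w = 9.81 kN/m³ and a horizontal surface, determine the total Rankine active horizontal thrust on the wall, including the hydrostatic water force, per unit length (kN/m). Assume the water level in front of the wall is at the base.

K_a = tan²(45° − φ/2) = 0.2379.
γ' = 21.0 − 9.81 = 11.19 kN/m³. Depth below WT = 7.9 m.
σ'_h at WT = K_a γ d_w = 8.290 kPa; at base = 8.290 + K_a γ' × 7.9 = 29.32 kPa.
P₁ (0–1.7 m) = ½×8.290×1.7 = 7.047. P₂ (1.7–9.6 m) = ½(8.290+29.32)×7.9 = 148.6.
P_w = ½ γ_w h₂² = 0.5×9.81×7.9² = 306.1. Total = 7.047+148.6+306.1 = 461.7 kN/m.

462 kN/m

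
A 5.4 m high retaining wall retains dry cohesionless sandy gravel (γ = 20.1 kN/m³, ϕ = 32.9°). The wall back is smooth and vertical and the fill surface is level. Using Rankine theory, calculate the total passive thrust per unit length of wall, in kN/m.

K_p = tan²(45° + φ/2) = 3.378.
P_p = ½ K_p γ H² = 0.5 × 3.378 × 20.1 × 5.4² = 990.0 kN/m.

990 kN/m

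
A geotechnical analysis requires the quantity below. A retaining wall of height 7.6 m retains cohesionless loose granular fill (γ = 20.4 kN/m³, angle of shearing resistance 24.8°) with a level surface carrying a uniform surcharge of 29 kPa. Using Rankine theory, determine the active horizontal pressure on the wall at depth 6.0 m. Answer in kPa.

K_a = (1 − sin φ)/(1 + sin φ) = 0.4090.
σ_v = γz + q = 20.4 × 6.0 + 29 = 151.4 kPa.
σ_h = K_a σ_v = 0.4090 × 151.4 = 61.92 kPa.

61.9 kPa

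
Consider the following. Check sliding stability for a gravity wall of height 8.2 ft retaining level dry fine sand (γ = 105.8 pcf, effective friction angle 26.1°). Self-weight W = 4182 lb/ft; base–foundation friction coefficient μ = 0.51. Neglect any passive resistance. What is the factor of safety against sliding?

K_a = tan²(45° − 26.1°/2) = 0.3889.
P_a = ½K_aγH² = 0.5×0.3889×105.8×8.2² = 1383 lb/ft, acting at H/3 = 2.733 ft above the base.
FS_sliding = μW / P_a = 0.51×4182 / 1383 = 1.542.

1.54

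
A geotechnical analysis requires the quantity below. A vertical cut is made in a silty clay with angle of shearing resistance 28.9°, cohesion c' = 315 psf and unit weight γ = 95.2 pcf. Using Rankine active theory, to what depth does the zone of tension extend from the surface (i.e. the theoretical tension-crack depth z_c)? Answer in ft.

11.2 ft

K_a = tan²(45° − 28.9°/2) = 0.3484; √K_a = 0.5902.
The active pressure is zero where K_a γ z = 2c√K_a, so z_c = 2c/(γ√K_a) = 2×315/(95.2×0.5902) = 11.21 ft.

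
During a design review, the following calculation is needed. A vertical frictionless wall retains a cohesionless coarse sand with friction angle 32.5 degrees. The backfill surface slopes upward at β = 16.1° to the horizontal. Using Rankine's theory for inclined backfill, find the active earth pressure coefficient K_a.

K_a = cos β · (cos β − √(cos²β − cos²φ)) / (cos β + √(cos²β − cos²φ)).
cos β = 0.9608, cos φ = 0.8434, √(cos²β − cos²φ) = 0.4602.
K_a = 0.9608 × (0.9608 − 0.4602)/(0.9608 + 0.4602) = 0.3385.

0.338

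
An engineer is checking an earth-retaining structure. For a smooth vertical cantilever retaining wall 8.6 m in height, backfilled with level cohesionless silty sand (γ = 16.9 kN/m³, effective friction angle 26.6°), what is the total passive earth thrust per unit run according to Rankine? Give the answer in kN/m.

K_p = tan²(45° + φ/2) = 2.622.
P_p = ½ K_p γ H² = 0.5 × 2.622 × 16.9 × 8.6² = 1638 kN/m.

1640 kN/m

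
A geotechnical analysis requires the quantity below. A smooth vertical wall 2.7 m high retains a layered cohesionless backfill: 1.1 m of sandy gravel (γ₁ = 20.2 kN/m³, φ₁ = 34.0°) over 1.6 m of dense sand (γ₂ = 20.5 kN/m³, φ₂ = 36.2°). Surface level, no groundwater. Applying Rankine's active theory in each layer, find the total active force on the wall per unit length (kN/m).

K_a1 = tan²(45°−34.0°/2) = 0.2827; K_a2 = tan²(45°−36.2°/2) = 0.2574.
Layer 1: σ at base = K_a1 γ₁ h₁ = 6.282 kPa; P₁ = ½×6.282×1.1 = 3.455.
Layer 2: σ_v at top = γ₁h₁ = 22.22; σ_h top = K_a2×22.22 = 5.719; σ_h base = K_a2×(22.22+20.5×1.6) = 14.16.
P₂ = ½(5.719+14.16)×1.6 = 15.90. Total P_a = 3.455+15.90 = 19.36 kN/m.

19.4 kN/m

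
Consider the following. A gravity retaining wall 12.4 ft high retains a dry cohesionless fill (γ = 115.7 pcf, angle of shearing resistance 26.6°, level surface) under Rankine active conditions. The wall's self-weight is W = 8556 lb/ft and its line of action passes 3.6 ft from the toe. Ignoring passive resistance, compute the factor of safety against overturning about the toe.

2.20

K_a = tan²(45° − 26.6°/2) = 0.3814.
P_a = ½K_aγH² = 0.5×0.3814×115.7×12.4² = 3393 lb/ft, acting at H/3 = 4.133 ft above the base.
Overturning moment M_o = P_a × H/3 = 3393 × 4.133 = 14020.
Resisting moment M_r = W × 3.6 = 8556 × 3.6 = 30800.
FS_overturning = M_r/M_o = 30800/14020 = 2.196.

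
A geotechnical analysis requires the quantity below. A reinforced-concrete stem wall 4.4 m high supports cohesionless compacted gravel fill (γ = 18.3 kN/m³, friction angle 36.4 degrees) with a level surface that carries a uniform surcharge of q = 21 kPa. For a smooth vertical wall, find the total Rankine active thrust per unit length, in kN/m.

K_a = tan²(45° − φ/2) = 0.2552.
Soil triangle: ½ K_a γ H² = 0.5×0.2552×18.3×4.4² = 45.20 kN/m.
Surcharge rectangle: K_a q H = 0.2552×21×4.4 = 23.58 kN/m.
Total = 45.20 + 23.58 = 68.78 kN/m.

68.8 kN/m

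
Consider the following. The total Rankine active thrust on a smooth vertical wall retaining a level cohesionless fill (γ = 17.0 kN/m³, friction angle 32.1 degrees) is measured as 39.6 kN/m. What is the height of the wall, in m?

K_a = 0.3060. P_a = ½ K_a γ H² ⇒ H = √(2P_a/(K_a γ)).
H = √(2×39.6/(0.3060×17.0)) = 3.902 m.

3.90 m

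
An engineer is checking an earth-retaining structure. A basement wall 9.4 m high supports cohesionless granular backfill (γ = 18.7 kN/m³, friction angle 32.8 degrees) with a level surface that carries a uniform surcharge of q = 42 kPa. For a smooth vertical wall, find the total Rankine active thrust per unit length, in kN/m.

K_a = tan²(45° − φ/2) = 0.2973.
Soil triangle: ½ K_a γ H² = 0.5×0.2973×18.7×9.4² = 245.6 kN/m.
Surcharge rectangle: K_a q H = 0.2973×42×9.4 = 117.4 kN/m.
Total = 245.6 + 117.4 = 362.9 kN/m.

363 kN/m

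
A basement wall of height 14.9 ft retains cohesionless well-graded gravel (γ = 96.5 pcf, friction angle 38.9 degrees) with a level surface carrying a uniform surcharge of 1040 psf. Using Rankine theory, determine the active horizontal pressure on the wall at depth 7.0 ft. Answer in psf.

K_a = (1 − sin φ)/(1 + sin φ) = 0.2285.
σ_v = γz + q = 96.5 × 7.0 + 1040 = 1716 psf.
σ_h = K_a σ_v = 0.2285 × 1716 = 392.0 psf.

392 psf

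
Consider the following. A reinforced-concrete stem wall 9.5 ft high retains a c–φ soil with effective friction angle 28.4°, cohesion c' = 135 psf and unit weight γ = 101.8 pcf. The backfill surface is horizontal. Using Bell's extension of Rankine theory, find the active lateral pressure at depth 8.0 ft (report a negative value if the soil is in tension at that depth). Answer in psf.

K_a = (1 − sin φ)/(1 + sin φ) = 0.3554.
σ_a = K_a γ z − 2c√K_a = 0.3554×101.8×8.0 − 2×135×0.5961 = 128.5 psf.

128 psf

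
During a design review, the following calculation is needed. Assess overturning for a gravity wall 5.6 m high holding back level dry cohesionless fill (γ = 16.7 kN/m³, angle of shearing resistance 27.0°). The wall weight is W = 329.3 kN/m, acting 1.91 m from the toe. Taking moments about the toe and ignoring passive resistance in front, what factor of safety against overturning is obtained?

3.43

K_a = tan²(45° − 27.0°/2) = 0.3755.
P_a = ½K_aγH² = 0.5×0.3755×16.7×5.6² = 98.33 kN/m, acting at H/3 = 1.867 m above the base.
Overturning moment M_o = P_a × H/3 = 98.33 × 1.867 = 183.6.
Resisting moment M_r = W × 1.91 = 329.3 × 1.91 = 629.0.
FS_overturning = M_r/M_o = 629.0/183.6 = 3.427.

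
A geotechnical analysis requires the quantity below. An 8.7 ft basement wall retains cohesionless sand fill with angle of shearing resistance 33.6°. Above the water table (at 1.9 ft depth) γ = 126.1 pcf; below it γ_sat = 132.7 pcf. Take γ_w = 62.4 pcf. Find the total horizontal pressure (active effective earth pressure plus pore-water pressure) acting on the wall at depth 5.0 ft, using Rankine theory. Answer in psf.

K_a = (1 − sin φ)/(1 + sin φ) = 0.2875.
γ' = 132.7 − 62.4 = 70.30 pcf.
Effective vertical stress at 5.0 ft: σ'_v = 126.1×1.9 + 70.30×3.10 = 457.5 psf.
σ'_h = K_a σ'_v = 0.2875 × 457.5 = 131.5 psf; u = γ_w × 3.10 = 193.4 psf.
Total σ_h = 131.5 + 193.4 = 325.0 psf.

325 psf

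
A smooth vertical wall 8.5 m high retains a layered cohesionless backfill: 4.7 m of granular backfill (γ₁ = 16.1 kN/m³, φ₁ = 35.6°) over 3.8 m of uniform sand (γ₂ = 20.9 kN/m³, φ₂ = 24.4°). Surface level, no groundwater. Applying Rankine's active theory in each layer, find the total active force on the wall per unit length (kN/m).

K_a1 = tan²(45°−35.6°/2) = 0.2641; K_a2 = tan²(45°−24.4°/2) = 0.4153.
Layer 1: σ at base = K_a1 γ₁ h₁ = 19.99 kPa; P₁ = ½×19.99×4.7 = 46.97.
Layer 2: σ_v at top = γ₁h₁ = 75.67; σ_h top = K_a2×75.67 = 31.43; σ_h base = K_a2×(75.67+20.9×3.8) = 64.41.
P₂ = ½(31.43+64.41)×3.8 = 182.1. Total P_a = 46.97+182.1 = 229.1 kN/m.

229 kN/m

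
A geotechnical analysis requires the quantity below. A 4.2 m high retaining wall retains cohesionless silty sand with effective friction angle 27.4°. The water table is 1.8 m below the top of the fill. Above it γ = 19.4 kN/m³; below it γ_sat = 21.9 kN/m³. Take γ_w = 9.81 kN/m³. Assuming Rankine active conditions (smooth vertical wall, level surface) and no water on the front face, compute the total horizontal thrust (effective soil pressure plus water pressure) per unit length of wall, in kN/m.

K_a = tan²(45° − φ/2) = 0.3697.
γ' = 21.9 − 9.81 = 12.09 kN/m³. Depth below WT = 2.4 m.
σ'_h at WT = K_a γ d_w = 12.91 kPa; at base = 12.91 + K_a γ' × 2.4 = 23.64 kPa.
P₁ (0–1.8 m) = ½×12.91×1.8 = 11.62. P₂ (1.8–4.2 m) = ½(12.91+23.64)×2.4 = 43.85.
P_w = ½ γ_w h₂² = 0.5×9.81×2.4² = 28.25. Total = 11.62+43.85+28.25 = 83.72 kN/m.

83.7 kN/m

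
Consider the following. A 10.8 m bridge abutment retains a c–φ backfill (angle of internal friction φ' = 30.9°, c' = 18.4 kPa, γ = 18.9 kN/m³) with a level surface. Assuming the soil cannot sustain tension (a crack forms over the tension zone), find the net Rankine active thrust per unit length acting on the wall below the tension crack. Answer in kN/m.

165 kN/m

K_a = 0.3214; √K_a = 0.5669.
Tension-crack depth z_c = 2c/(γ√K_a) = 2×18.4/(18.9×0.5669) = 3.434 m.
σ_a at base = K_a γ H − 2c√K_a = 0.3214×18.9×10.8 − 2×18.4×0.5669 = 44.74 kPa.
P_a = ½ × 44.74 × (H − z_c) = 0.5×44.74×7.366 = 164.8 kN/m.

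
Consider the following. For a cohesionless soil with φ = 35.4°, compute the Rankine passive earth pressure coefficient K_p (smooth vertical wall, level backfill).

K_p = (1 + sin φ)/(1 − sin φ) = tan²(45° + 35.4°/2) = 3.754.

3.75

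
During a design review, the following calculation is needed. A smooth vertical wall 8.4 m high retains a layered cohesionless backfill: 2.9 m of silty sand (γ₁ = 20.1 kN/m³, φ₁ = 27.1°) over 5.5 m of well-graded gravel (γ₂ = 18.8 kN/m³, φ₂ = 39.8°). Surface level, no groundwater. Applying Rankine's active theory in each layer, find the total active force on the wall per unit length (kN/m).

K_a1 = tan²(45°−27.1°/2) = 0.3741; K_a2 = tan²(45°−39.8°/2) = 0.2194.
Layer 1: σ at base = K_a1 γ₁ h₁ = 21.80 kPa; P₁ = ½×21.80×2.9 = 31.62.
Layer 2: σ_v at top = γ₁h₁ = 58.29; σ_h top = K_a2×58.29 = 12.79; σ_h base = K_a2×(58.29+18.8×5.5) = 35.48.
P₂ = ½(12.79+35.48)×5.5 = 132.7. Total P_a = 31.62+132.7 = 164.4 kN/m.

164 kN/m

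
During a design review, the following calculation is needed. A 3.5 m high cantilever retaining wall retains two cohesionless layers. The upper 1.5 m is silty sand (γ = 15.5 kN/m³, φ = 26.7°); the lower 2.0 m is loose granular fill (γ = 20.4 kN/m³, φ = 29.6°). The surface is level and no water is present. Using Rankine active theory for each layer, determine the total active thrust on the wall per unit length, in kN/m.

36.2 kN/m

K_a1 = tan²(45°−26.7°/2) = 0.3800; K_a2 = tan²(45°−29.6°/2) = 0.3387.
Layer 1: σ at base = K_a1 γ₁ h₁ = 8.834 kPa; P₁ = ½×8.834×1.5 = 6.626.
Layer 2: σ_v at top = γ₁h₁ = 23.25; σ_h top = K_a2×23.25 = 7.876; σ_h base = K_a2×(23.25+20.4×2.0) = 21.70.
P₂ = ½(7.876+21.70)×2.0 = 29.57. Total P_a = 6.626+29.57 = 36.20 kN/m.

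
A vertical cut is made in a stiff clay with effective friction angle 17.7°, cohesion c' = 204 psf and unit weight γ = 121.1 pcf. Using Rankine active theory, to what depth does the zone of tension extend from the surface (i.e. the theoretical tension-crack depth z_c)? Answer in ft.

K_a = tan²(45° − 17.7°/2) = 0.5337; √K_a = 0.7306.
The active pressure is zero where K_a γ z = 2c√K_a, so z_c = 2c/(γ√K_a) = 2×204/(121.1×0.7306) = 4.612 ft.

4.61 ft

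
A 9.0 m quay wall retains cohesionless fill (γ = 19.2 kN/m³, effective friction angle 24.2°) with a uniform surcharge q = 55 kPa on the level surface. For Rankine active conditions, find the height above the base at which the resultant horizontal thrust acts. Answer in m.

3.58 m

K_a = 0.4185.
Triangular part P₁ = ½K_aγH² = 325.4 at H/3 = 3.000 m; rectangular part P₂ = K_a q H = 207.2 at H/2 = 4.500 m.
ȳ = (P₁·3.000 + P₂·4.500)/(P₁+P₂) = 3.583 m.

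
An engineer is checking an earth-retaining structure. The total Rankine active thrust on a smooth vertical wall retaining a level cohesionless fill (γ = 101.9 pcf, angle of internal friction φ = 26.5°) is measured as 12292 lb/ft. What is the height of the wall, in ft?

K_a = 0.3829. P_a = ½ K_a γ H² ⇒ H = √(2P_a/(K_a γ)).
H = √(2×12292/(0.3829×101.9)) = 25.10 ft.

25.1 ft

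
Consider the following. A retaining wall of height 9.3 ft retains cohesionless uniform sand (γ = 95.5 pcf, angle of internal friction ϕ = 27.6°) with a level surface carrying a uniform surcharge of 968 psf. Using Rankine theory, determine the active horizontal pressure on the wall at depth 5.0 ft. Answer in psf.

K_a = (1 − sin φ)/(1 + sin φ) = 0.3668.
σ_v = γz + q = 95.5 × 5.0 + 968 = 1446 psf.
σ_h = K_a σ_v = 0.3668 × 1446 = 530.2 psf.

530 psf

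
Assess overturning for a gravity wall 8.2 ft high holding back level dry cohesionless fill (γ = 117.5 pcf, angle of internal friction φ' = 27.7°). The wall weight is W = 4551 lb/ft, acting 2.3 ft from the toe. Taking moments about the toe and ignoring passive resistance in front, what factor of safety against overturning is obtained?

K_a = tan²(45° − 27.7°/2) = 0.3653.
P_a = ½K_aγH² = 0.5×0.3653×117.5×8.2² = 1443 lb/ft, acting at H/3 = 2.733 ft above the base.
Overturning moment M_o = P_a × H/3 = 1443 × 2.733 = 3945.
Resisting moment M_r = W × 2.3 = 4551 × 2.3 = 10470.
FS_overturning = M_r/M_o = 10470/3945 = 2.653.

2.65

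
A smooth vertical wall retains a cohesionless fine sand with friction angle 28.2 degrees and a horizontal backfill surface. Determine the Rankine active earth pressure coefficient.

0.358

K_a = tan²(45° − φ/2) = tan²(30.90°) = 0.3582.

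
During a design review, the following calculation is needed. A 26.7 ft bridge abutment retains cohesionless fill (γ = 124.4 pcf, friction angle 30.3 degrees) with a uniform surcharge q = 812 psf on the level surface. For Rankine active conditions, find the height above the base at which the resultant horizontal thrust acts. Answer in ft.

10.4 ft

K_a = 0.3293.
Triangular part P₁ = ½K_aγH² = 14600 at H/3 = 8.900 ft; rectangular part P₂ = K_a q H = 7140 at H/2 = 13.35 ft.
ȳ = (P₁·8.900 + P₂·13.35)/(P₁+P₂) = 10.36 ft.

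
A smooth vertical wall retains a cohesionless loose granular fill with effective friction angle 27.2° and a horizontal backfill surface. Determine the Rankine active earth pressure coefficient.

K_a = (1 − sin φ)/(1 + sin φ) = (1 − sin 27.2°)/(1 + sin 27.2°) = 0.3726.

0.373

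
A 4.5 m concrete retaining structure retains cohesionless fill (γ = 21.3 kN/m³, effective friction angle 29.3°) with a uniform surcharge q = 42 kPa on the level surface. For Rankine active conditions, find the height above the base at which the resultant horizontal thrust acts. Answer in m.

K_a = 0.3428.
Triangular part P₁ = ½K_aγH² = 73.94 at H/3 = 1.500 m; rectangular part P₂ = K_a q H = 64.80 at H/2 = 2.250 m.
ȳ = (P₁·1.500 + P₂·2.250)/(P₁+P₂) = 1.850 m.

1.85 m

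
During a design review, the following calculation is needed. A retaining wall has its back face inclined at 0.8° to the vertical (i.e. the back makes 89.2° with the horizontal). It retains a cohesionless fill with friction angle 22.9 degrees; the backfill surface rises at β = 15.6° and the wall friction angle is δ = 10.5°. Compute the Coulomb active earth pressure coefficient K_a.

0.541

K_a = sin²(α+φ) / [sin²α · sin(α−δ) · (1 + √{sin(φ+δ)sin(φ−β) / (sin(α−δ)sin(α+β))})²].
With α = 89.2°, φ = 22.9°, δ = 10.5°, β = 15.6°: K_a = 0.5415.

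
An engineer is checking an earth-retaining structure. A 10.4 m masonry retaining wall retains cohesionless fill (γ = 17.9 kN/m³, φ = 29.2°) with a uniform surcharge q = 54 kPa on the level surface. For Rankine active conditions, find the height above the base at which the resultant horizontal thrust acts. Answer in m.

K_a = 0.3442.
Triangular part P₁ = ½K_aγH² = 333.2 at H/3 = 3.467 m; rectangular part P₂ = K_a q H = 193.3 at H/2 = 5.200 m.
ȳ = (P₁·3.467 + P₂·5.200)/(P₁+P₂) = 4.103 m.

4.10 m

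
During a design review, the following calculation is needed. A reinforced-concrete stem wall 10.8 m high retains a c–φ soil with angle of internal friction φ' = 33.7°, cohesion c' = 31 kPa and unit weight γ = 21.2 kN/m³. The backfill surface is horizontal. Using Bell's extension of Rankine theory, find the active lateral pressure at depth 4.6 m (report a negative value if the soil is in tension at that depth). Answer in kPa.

-5.25 kPa

K_a = (1 − sin φ)/(1 + sin φ) = 0.2863.
σ_a = K_a γ z − 2c√K_a = 0.2863×21.2×4.6 − 2×31×0.5351 = -5.254 kPa.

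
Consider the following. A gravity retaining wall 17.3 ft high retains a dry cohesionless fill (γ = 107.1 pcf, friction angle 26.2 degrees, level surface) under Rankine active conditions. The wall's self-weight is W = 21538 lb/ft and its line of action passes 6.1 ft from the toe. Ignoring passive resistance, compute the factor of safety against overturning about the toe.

3.67

K_a = tan²(45° − 26.2°/2) = 0.3874.
P_a = ½K_aγH² = 0.5×0.3874×107.1×17.3² = 6209 lb/ft, acting at H/3 = 5.767 ft above the base.
Overturning moment M_o = P_a × H/3 = 6209 × 5.767 = 35810.
Resisting moment M_r = W × 6.1 = 21538 × 6.1 = 131400.
FS_overturning = M_r/M_o = 131400/35810 = 3.669.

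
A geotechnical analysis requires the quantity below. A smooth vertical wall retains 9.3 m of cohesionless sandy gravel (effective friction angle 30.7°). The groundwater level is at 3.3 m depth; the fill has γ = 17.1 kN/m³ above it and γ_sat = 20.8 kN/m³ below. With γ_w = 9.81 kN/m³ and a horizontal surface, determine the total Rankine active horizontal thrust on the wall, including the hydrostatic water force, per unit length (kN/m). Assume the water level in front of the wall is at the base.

381 kN/m

K_a = tan²(45° − φ/2) = 0.3240.
γ' = 20.8 − 9.81 = 10.99 kN/m³. Depth below WT = 6.0 m.
σ'_h at WT = K_a γ d_w = 18.28 kPa; at base = 18.28 + K_a γ' × 6.0 = 39.65 kPa.
P₁ (0–3.3 m) = ½×18.28×3.3 = 30.17. P₂ (3.3–9.3 m) = ½(18.28+39.65)×6.0 = 173.8.
P_w = ½ γ_w h₂² = 0.5×9.81×6.0² = 176.6. Total = 30.17+173.8+176.6 = 380.6 kN/m.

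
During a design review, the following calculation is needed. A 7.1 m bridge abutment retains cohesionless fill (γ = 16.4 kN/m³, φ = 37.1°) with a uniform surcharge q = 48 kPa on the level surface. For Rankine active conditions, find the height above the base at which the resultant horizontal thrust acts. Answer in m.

2.90 m

K_a = 0.2475.
Triangular part P₁ = ½K_aγH² = 102.3 at H/3 = 2.367 m; rectangular part P₂ = K_a q H = 84.35 at H/2 = 3.550 m.
ȳ = (P₁·2.367 + P₂·3.550)/(P₁+P₂) = 2.901 m.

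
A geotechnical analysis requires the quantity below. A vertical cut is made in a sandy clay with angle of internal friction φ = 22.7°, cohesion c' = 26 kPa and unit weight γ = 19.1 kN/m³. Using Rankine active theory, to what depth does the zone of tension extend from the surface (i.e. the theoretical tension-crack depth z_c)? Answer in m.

4.09 m

K_a = tan²(45° − 22.7°/2) = 0.4431; √K_a = 0.6657.
The active pressure is zero where K_a γ z = 2c√K_a, so z_c = 2c/(γ√K_a) = 2×26/(19.1×0.6657) = 4.090 m.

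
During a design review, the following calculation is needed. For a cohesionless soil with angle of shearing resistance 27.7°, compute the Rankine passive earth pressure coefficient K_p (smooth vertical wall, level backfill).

2.74

K_p = (1 + sin φ)/(1 − sin φ) = tan²(45° + 27.7°/2) = 2.737.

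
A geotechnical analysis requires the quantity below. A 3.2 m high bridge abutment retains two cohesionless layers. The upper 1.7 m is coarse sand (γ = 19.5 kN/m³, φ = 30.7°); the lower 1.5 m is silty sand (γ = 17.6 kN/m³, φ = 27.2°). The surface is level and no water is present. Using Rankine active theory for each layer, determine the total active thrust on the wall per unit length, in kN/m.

K_a1 = tan²(45°−30.7°/2) = 0.3240; K_a2 = tan²(45°−27.2°/2) = 0.3726.
Layer 1: σ at base = K_a1 γ₁ h₁ = 10.74 kPa; P₁ = ½×10.74×1.7 = 9.130.
Layer 2: σ_v at top = γ₁h₁ = 33.15; σ_h top = K_a2×33.15 = 12.35; σ_h base = K_a2×(33.15+17.6×1.5) = 22.19.
P₂ = ½(12.35+22.19)×1.5 = 25.90. Total P_a = 9.130+25.90 = 35.03 kN/m.

35.0 kN/m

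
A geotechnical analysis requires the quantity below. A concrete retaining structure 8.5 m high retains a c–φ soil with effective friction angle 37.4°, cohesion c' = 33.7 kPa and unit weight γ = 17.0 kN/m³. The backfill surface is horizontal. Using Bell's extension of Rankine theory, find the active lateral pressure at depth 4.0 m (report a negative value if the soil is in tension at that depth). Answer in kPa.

K_a = (1 − sin φ)/(1 + sin φ) = 0.2443.
σ_a = K_a γ z − 2c√K_a = 0.2443×17.0×4.0 − 2×33.7×0.4942 = -16.70 kPa.

-16.7 kPa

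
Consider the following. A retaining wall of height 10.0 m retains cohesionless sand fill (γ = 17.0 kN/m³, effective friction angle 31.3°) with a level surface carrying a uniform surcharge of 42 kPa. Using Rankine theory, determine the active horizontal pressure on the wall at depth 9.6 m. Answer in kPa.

K_a = (1 − sin φ)/(1 + sin φ) = 0.3162.
σ_v = γz + q = 17.0 × 9.6 + 42 = 205.2 kPa.
σ_h = K_a σ_v = 0.3162 × 205.2 = 64.89 kPa.

64.9 kPa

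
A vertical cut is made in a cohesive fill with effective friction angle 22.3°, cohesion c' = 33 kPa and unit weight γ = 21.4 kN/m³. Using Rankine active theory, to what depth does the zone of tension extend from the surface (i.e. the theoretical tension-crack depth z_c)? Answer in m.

4.60 m

K_a = tan²(45° − 22.3°/2) = 0.4498; √K_a = 0.6707.
The active pressure is zero where K_a γ z = 2c√K_a, so z_c = 2c/(γ√K_a) = 2×33/(21.4×0.6707) = 4.598 m.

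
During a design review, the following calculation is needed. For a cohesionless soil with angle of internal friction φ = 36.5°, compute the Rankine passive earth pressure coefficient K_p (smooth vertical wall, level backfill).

3.94

K_p = (1 + sin φ)/(1 − sin φ) = tan²(45° + 36.5°/2) = 3.936.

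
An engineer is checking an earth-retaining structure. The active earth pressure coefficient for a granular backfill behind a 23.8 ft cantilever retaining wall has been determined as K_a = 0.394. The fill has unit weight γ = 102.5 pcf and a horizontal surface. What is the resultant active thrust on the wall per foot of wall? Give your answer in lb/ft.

P = ½ K_a γ H² = 0.5 × 0.394 × 102.5 × 23.8² = 11440 lb/ft.

11400 lb/ft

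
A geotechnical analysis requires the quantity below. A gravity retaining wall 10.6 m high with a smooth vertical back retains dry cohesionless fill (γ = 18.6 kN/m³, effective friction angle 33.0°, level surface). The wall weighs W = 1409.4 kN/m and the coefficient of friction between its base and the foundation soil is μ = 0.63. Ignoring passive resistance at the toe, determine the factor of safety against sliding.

2.88

K_a = tan²(45° − 33.0°/2) = 0.2948.
P_a = ½K_aγH² = 0.5×0.2948×18.6×10.6² = 308.1 kN/m, acting at H/3 = 3.533 m above the base.
FS_sliding = μW / P_a = 0.63×1409.4 / 308.1 = 2.882.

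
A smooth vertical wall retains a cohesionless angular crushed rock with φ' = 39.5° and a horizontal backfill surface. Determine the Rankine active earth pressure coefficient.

0.222

K_a = (1 − sin φ)/(1 + sin φ) = (1 − sin 39.5°)/(1 + sin 39.5°) = 0.2224.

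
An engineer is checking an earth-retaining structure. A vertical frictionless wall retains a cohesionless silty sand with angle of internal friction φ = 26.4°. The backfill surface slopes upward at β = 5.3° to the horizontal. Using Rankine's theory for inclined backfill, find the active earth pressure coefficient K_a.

0.390

K_a = cos β · (cos β − √(cos²β − cos²φ)) / (cos β + √(cos²β − cos²φ)).
cos β = 0.9957, cos φ = 0.8957, √(cos²β − cos²φ) = 0.4349.
K_a = 0.9957 × (0.9957 − 0.4349)/(0.9957 + 0.4349) = 0.3903.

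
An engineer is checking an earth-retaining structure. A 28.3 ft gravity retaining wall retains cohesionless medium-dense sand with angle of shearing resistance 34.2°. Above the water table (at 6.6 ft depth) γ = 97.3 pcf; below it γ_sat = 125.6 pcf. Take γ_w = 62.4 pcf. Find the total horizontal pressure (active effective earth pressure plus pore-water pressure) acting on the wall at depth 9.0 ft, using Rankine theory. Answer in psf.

K_a = (1 − sin φ)/(1 + sin φ) = 0.2803.
γ' = 125.6 − 62.4 = 63.20 pcf.
Effective vertical stress at 9.0 ft: σ'_v = 97.3×6.6 + 63.20×2.40 = 793.9 psf.
σ'_h = K_a σ'_v = 0.2803 × 793.9 = 222.6 psf; u = γ_w × 2.40 = 149.8 psf.
Total σ_h = 222.6 + 149.8 = 372.3 psf.

372 psf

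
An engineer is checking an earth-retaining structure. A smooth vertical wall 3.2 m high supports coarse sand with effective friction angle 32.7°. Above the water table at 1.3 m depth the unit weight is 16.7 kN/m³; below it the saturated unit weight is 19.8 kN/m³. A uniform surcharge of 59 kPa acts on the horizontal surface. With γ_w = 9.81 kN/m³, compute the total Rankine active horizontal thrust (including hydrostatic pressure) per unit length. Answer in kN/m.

96.0 kN/m

K_a = tan²(45° − φ/2) = 0.2985.
γ' = 19.8 − 9.81 = 9.990 kN/m³. h₂ = H − d_w = 1.9 m.
σ'_h: at surface K_a·q = 17.61; at WT K_a(q+γd_w) = 24.09; at base K_a(q+γd_w+γ'h₂) = 29.76 kPa.
P₁ = ½(17.61+24.09)×1.3 = 27.11; P₂ = ½(24.09+29.76)×1.9 = 51.16; P_w = ½γ_w h₂² = 17.71.
Total = 27.11+51.16+17.71 = 95.97 kN/m.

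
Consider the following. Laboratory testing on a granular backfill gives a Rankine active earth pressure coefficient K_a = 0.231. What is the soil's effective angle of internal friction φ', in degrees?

38.7°

K_a = tan²(45° − φ/2) ⇒ 45° − φ/2 = arctan(√0.231) = 25.67°.
φ = 2(45° − 25.67°) = 38.66°.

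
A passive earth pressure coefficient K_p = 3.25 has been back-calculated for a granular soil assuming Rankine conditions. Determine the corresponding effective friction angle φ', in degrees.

K_p = (1+sin φ)/(1−sin φ) ⇒ sin φ = (K_p − 1)/(K_p + 1) = 0.5294.
φ = arcsin(0.5294) = 31.97°.

32.0°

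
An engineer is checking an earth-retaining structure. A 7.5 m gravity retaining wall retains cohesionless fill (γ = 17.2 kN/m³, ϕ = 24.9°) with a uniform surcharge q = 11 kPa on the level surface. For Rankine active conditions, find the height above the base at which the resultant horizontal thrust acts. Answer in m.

2.68 m

K_a = 0.4074.
Triangular part P₁ = ½K_aγH² = 197.1 at H/3 = 2.500 m; rectangular part P₂ = K_a q H = 33.61 at H/2 = 3.750 m.
ȳ = (P₁·2.500 + P₂·3.750)/(P₁+P₂) = 2.682 m.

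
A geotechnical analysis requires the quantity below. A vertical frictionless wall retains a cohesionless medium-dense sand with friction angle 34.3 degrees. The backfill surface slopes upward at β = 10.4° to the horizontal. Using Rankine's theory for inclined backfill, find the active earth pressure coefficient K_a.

K_a = cos β · (cos β − √(cos²β − cos²φ)) / (cos β + √(cos²β − cos²φ)).
cos β = 0.9836, cos φ = 0.8261, √(cos²β − cos²φ) = 0.5338.
K_a = 0.9836 × (0.9836 − 0.5338)/(0.9836 + 0.5338) = 0.2915.

0.292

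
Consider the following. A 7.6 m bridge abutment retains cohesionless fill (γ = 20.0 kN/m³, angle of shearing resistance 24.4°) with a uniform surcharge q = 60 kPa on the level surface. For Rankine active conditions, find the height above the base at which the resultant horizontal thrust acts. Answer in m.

3.09 m

K_a = 0.4153.
Triangular part P₁ = ½K_aγH² = 239.9 at H/3 = 2.533 m; rectangular part P₂ = K_a q H = 189.4 at H/2 = 3.800 m.
ȳ = (P₁·2.533 + P₂·3.800)/(P₁+P₂) = 3.092 m.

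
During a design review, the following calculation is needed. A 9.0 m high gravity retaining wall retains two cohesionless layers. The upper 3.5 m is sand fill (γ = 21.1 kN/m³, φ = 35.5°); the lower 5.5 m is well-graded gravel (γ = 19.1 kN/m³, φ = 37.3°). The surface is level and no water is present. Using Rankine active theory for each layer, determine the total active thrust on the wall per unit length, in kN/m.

205 kN/m

K_a1 = tan²(45°−35.5°/2) = 0.2653; K_a2 = tan²(45°−37.3°/2) = 0.2453.
Layer 1: σ at base = K_a1 γ₁ h₁ = 19.59 kPa; P₁ = ½×19.59×3.5 = 34.28.
Layer 2: σ_v at top = γ₁h₁ = 73.85; σ_h top = K_a2×73.85 = 18.12; σ_h base = K_a2×(73.85+19.1×5.5) = 43.89.
P₂ = ½(18.12+43.89)×5.5 = 170.5. Total P_a = 34.28+170.5 = 204.8 kN/m.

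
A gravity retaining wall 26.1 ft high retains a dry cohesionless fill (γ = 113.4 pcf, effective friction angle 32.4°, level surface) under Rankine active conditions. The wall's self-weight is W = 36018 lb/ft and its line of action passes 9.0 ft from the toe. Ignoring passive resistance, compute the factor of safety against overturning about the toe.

3.19

K_a = tan²(45° − 32.4°/2) = 0.3022.
P_a = ½K_aγH² = 0.5×0.3022×113.4×26.1² = 11670 lb/ft, acting at H/3 = 8.700 ft above the base.
Overturning moment M_o = P_a × H/3 = 11670 × 8.700 = 101600.
Resisting moment M_r = W × 9.0 = 36018 × 9.0 = 324200.
FS_overturning = M_r/M_o = 324200/101600 = 3.192.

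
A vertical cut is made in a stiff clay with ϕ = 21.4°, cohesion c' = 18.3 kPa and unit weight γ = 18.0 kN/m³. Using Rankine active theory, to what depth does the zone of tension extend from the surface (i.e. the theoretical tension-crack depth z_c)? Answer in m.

K_a = tan²(45° − 21.4°/2) = 0.4653; √K_a = 0.6822.
The active pressure is zero where K_a γ z = 2c√K_a, so z_c = 2c/(γ√K_a) = 2×18.3/(18.0×0.6822) = 2.981 m.

2.98 m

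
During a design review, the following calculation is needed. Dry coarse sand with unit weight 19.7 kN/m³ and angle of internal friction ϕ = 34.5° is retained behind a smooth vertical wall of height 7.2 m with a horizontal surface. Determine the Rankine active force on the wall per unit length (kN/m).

141 kN/m

K_a = tan²(45° − φ/2) = 0.2768.
P_a = ½ K_a γ H² = 0.5 × 0.2768 × 19.7 × 7.2² = 141.3 kN/m.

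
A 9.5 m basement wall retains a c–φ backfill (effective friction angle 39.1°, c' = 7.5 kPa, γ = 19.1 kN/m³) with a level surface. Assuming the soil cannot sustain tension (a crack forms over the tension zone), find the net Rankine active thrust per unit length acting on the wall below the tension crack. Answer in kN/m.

133 kN/m

K_a = 0.2265; √K_a = 0.4759.
Tension-crack depth z_c = 2c/(γ√K_a) = 2×7.5/(19.1×0.4759) = 1.650 m.
σ_a at base = K_a γ H − 2c√K_a = 0.2265×19.1×9.5 − 2×7.5×0.4759 = 33.96 kPa.
P_a = ½ × 33.96 × (H − z_c) = 0.5×33.96×7.850 = 133.3 kN/m.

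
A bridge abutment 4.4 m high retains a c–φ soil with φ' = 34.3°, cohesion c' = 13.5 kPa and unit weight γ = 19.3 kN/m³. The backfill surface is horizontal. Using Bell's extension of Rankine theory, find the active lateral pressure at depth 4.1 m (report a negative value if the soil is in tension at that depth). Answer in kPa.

K_a = (1 − sin φ)/(1 + sin φ) = 0.2792.
σ_a = K_a γ z − 2c√K_a = 0.2792×19.3×4.1 − 2×13.5×0.5284 = 7.824 kPa.

7.82 kPa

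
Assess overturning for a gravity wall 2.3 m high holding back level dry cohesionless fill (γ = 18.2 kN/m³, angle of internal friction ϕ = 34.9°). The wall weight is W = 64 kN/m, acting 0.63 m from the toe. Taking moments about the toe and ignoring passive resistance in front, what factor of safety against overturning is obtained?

K_a = tan²(45° − 34.9°/2) = 0.2721.
P_a = ½K_aγH² = 0.5×0.2721×18.2×2.3² = 13.10 kN/m, acting at H/3 = 0.7667 m above the base.
Overturning moment M_o = P_a × H/3 = 13.10 × 0.7667 = 10.04.
Resisting moment M_r = W × 0.63 = 64 × 0.63 = 40.32.
FS_overturning = M_r/M_o = 40.32/10.04 = 4.014.

4.01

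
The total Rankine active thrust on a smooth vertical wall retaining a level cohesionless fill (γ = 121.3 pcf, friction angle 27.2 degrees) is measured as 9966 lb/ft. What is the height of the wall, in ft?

21.0 ft

K_a = 0.3726. P_a = ½ K_a γ H² ⇒ H = √(2P_a/(K_a γ)).
H = √(2×9966/(0.3726×121.3)) = 21.00 ft.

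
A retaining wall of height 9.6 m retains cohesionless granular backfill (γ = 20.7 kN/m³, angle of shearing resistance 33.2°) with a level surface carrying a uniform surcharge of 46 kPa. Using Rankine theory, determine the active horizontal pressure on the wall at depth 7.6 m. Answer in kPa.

59.4 kPa

K_a = (1 − sin φ)/(1 + sin φ) = 0.2924.
σ_v = γz + q = 20.7 × 7.6 + 46 = 203.3 kPa.
σ_h = K_a σ_v = 0.2924 × 203.3 = 59.44 kPa.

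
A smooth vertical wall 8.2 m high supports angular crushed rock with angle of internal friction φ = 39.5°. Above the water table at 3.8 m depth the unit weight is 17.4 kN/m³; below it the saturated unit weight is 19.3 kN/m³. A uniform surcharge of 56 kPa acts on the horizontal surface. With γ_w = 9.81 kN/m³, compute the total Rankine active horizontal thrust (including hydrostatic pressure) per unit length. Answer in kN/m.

310 kN/m

K_a = tan²(45° − φ/2) = 0.2224.
γ' = 19.3 − 9.81 = 9.490 kN/m³. h₂ = H − d_w = 4.4 m.
σ'_h: at surface K_a·q = 12.46; at WT K_a(q+γd_w) = 27.16; at base K_a(q+γd_w+γ'h₂) = 36.45 kPa.
P₁ = ½(12.46+27.16)×3.8 = 75.28; P₂ = ½(27.16+36.45)×4.4 = 140.0; P_w = ½γ_w h₂² = 94.96.
Total = 75.28+140.0+94.96 = 310.2 kN/m.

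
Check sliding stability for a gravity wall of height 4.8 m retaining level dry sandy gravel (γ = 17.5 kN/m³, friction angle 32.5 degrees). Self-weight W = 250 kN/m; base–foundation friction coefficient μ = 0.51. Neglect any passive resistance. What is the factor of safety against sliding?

2.10

K_a = tan²(45° − 32.5°/2) = 0.3010.
P_a = ½K_aγH² = 0.5×0.3010×17.5×4.8² = 60.68 kN/m, acting at H/3 = 1.600 m above the base.
FS_sliding = μW / P_a = 0.51×250 / 60.68 = 2.101.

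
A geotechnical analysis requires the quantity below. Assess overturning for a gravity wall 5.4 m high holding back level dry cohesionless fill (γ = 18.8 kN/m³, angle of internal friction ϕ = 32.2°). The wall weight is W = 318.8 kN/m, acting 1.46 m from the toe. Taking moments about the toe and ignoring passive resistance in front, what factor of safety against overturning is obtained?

K_a = tan²(45° − 32.2°/2) = 0.3047.
P_a = ½K_aγH² = 0.5×0.3047×18.8×5.4² = 83.53 kN/m, acting at H/3 = 1.800 m above the base.
Overturning moment M_o = P_a × H/3 = 83.53 × 1.800 = 150.4.
Resisting moment M_r = W × 1.46 = 318.8 × 1.46 = 465.4.
FS_overturning = M_r/M_o = 465.4/150.4 = 3.096.

3.10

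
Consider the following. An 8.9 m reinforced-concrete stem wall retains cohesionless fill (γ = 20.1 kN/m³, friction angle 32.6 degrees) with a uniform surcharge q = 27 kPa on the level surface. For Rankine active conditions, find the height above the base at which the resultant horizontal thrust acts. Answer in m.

3.31 m

K_a = 0.2997.
Triangular part P₁ = ½K_aγH² = 238.6 at H/3 = 2.967 m; rectangular part P₂ = K_a q H = 72.03 at H/2 = 4.450 m.
ȳ = (P₁·2.967 + P₂·4.450)/(P₁+P₂) = 3.311 m.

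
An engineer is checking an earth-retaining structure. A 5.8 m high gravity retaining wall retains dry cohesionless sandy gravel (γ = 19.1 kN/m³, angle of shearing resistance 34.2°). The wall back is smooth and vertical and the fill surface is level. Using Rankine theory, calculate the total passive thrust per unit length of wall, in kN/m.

1150 kN/m

K_p = tan²(45° + φ/2) = 3.567.
P_p = ½ K_p γ H² = 0.5 × 3.567 × 19.1 × 5.8² = 1146 kN/m.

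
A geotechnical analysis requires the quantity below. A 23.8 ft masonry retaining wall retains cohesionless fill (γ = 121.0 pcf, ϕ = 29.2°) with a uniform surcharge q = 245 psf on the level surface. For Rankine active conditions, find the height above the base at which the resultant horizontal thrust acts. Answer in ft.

8.51 ft

K_a = 0.3442.
Triangular part P₁ = ½K_aγH² = 11800 at H/3 = 7.933 ft; rectangular part P₂ = K_a q H = 2007 at H/2 = 11.90 ft.
ȳ = (P₁·7.933 + P₂·11.90)/(P₁+P₂) = 8.510 ft.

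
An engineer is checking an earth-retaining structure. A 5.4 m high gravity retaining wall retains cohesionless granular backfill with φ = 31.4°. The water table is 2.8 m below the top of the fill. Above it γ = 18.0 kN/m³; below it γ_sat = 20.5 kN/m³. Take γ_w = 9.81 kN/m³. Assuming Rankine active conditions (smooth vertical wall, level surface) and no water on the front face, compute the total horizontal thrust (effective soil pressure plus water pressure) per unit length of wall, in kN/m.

K_a = tan²(45° − φ/2) = 0.3149.
γ' = 20.5 − 9.81 = 10.69 kN/m³. Depth below WT = 2.6 m.
σ'_h at WT = K_a γ d_w = 15.87 kPa; at base = 15.87 + K_a γ' × 2.6 = 24.62 kPa.
P₁ (0–2.8 m) = ½×15.87×2.8 = 22.22. P₂ (2.8–5.4 m) = ½(15.87+24.62)×2.6 = 52.65.
P_w = ½ γ_w h₂² = 0.5×9.81×2.6² = 33.16. Total = 22.22+52.65+33.16 = 108.0 kN/m.

108 kN/m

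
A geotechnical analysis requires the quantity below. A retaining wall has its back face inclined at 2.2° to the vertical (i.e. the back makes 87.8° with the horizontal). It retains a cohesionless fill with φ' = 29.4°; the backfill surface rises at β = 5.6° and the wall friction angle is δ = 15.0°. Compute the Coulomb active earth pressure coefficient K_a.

0.348

K_a = sin²(α+φ) / [sin²α · sin(α−δ) · (1 + √{sin(φ+δ)sin(φ−β) / (sin(α−δ)sin(α+β))})²].
With α = 87.8°, φ = 29.4°, δ = 15.0°, β = 5.6°: K_a = 0.3478.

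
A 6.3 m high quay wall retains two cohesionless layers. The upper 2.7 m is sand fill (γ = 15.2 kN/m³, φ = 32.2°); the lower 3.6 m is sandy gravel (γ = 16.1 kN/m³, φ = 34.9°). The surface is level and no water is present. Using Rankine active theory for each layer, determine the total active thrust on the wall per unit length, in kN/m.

K_a1 = tan²(45°−32.2°/2) = 0.3047; K_a2 = tan²(45°−34.9°/2) = 0.2721.
Layer 1: σ at base = K_a1 γ₁ h₁ = 12.51 kPa; P₁ = ½×12.51×2.7 = 16.88.
Layer 2: σ_v at top = γ₁h₁ = 41.04; σ_h top = K_a2×41.04 = 11.17; σ_h base = K_a2×(41.04+16.1×3.6) = 26.94.
P₂ = ½(11.17+26.94)×3.6 = 68.60. Total P_a = 16.88+68.60 = 85.48 kN/m.

85.5 kN/m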